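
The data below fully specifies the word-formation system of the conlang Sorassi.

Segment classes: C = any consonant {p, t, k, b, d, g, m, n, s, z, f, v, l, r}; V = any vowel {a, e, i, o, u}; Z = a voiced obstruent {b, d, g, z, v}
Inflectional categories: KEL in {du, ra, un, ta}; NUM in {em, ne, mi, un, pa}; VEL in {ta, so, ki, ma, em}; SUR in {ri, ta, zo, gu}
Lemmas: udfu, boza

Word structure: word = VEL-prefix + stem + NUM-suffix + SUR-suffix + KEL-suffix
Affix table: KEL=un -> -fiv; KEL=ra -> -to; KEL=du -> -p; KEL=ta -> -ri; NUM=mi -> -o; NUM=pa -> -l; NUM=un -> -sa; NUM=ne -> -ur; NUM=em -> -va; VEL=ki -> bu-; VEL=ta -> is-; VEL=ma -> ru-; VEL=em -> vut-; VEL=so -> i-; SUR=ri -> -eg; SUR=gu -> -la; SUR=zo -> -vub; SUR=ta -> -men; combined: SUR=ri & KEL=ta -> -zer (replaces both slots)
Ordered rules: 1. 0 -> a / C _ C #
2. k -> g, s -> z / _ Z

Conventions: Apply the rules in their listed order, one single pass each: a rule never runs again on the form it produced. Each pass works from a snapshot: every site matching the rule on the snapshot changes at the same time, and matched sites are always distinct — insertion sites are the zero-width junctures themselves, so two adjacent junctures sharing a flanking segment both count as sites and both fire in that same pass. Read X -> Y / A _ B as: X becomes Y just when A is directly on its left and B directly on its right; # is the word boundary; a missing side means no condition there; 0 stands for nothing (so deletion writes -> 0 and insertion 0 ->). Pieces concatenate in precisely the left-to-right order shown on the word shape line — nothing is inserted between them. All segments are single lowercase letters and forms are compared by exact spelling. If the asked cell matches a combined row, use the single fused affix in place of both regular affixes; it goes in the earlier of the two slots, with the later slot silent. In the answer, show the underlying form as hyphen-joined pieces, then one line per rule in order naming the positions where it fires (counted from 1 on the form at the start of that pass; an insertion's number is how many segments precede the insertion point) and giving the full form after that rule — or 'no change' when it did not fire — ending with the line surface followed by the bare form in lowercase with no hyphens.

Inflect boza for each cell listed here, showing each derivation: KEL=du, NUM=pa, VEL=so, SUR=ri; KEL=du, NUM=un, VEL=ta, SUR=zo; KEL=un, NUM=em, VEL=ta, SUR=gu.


cell KEL=du, NUM=pa, VEL=so, SUR=ri:
underlying: i-boza-l-eg-p
1. 0 -> a / C _ C #: inserts after position(s) 8: ibozalegap
2. k -> g, s -> z / _ Z: no change
surface: ibozalegap

cell KEL=du, NUM=un, VEL=ta, SUR=zo:
underlying: is-boza-sa-vub-p
1. 0 -> a / C _ C #: inserts after position(s) 11: isbozasavubap
2. k -> g, s -> z / _ Z: fires at position(s) 2: izbozasavubap
surface: izbozasavubap

cell KEL=un, NUM=em, VEL=ta, SUR=gu:
underlying: is-boza-va-la-fiv
1. 0 -> a / C _ C #: no change
2. k -> g, s -> z / _ Z: fires at position(s) 2: izbozavalafiv
surface: izbozavalafiv


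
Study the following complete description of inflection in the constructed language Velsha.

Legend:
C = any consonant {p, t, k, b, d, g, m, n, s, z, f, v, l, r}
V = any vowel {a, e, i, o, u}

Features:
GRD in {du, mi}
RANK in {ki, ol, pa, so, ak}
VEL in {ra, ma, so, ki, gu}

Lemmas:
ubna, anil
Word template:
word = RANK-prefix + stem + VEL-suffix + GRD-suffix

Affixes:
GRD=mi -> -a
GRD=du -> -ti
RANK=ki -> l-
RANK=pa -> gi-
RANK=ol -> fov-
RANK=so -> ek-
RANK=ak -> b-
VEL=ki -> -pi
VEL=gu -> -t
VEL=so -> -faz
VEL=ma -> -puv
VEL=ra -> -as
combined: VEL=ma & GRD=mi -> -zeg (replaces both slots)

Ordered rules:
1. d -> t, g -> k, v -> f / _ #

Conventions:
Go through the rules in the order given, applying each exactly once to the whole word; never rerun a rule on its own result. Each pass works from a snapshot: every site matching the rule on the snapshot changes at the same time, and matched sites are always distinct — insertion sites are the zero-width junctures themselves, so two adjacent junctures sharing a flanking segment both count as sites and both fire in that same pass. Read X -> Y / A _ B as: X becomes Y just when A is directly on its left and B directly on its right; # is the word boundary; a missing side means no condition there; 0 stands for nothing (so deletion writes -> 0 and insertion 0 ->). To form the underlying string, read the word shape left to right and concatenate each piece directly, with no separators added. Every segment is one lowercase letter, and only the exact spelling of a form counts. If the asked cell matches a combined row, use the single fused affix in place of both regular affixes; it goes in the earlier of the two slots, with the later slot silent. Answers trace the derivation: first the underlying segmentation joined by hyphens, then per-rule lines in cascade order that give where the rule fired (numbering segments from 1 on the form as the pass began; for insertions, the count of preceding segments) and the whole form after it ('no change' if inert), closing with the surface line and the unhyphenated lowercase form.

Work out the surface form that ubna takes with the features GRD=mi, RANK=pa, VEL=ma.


underlying: gi-ubna-zeg
1. d -> t, g -> k, v -> f / _ #: fires at position(s) 9: giubnazek
surface: giubnazek


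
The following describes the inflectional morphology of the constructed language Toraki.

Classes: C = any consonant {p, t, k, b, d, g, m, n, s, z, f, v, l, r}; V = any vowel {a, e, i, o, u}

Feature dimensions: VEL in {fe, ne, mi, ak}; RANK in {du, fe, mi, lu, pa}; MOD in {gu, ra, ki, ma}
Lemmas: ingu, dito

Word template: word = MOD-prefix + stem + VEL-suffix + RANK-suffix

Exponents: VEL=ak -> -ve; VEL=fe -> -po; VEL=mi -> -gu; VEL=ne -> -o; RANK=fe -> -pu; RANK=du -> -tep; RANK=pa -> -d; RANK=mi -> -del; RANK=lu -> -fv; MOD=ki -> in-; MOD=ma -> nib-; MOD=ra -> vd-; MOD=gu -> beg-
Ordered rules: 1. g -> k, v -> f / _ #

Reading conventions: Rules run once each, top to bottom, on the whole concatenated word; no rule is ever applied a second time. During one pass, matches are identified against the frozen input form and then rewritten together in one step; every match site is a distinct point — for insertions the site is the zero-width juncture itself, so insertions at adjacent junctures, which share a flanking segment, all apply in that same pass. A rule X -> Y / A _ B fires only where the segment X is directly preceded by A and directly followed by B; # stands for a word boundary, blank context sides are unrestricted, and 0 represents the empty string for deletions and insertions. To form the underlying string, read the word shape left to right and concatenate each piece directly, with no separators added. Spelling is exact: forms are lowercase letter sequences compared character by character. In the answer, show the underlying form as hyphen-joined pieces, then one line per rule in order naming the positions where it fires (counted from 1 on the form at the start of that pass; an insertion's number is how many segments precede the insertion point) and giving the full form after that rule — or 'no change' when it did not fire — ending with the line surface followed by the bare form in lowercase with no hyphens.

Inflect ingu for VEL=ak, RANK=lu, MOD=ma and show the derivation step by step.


underlying: nib-ingu-ve-fv
1. g -> k, v -> f / _ #: fires at position(s) 11: nibinguveff
surface: nibinguveff


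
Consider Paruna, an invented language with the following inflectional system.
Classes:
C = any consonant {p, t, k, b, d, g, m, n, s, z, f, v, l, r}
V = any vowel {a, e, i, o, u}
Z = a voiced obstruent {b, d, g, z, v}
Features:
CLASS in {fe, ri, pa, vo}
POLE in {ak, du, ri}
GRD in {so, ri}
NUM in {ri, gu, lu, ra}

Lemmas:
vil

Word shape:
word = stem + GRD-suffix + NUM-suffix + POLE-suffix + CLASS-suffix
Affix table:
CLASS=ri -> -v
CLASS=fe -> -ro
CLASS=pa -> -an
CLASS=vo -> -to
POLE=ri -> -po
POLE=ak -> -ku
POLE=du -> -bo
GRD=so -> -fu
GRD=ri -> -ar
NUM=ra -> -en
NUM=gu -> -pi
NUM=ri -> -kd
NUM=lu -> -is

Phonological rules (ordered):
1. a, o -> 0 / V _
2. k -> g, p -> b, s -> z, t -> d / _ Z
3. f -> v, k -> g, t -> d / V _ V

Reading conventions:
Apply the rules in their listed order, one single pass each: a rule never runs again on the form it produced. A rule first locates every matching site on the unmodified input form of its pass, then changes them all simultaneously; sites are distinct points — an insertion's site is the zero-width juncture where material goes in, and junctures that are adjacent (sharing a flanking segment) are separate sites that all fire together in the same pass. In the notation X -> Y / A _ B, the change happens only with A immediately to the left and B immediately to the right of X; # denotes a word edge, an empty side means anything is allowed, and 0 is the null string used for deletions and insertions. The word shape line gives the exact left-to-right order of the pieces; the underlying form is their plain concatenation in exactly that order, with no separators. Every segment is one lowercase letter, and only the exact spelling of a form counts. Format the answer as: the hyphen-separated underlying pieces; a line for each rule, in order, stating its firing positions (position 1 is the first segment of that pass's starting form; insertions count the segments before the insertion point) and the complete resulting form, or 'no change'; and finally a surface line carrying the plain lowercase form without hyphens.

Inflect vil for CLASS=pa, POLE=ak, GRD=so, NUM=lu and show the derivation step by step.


underlying: vil-fu-is-ku-an
1. a, o -> 0 / V _: fires at position(s) 10: vilfuiskun
2. k -> g, p -> b, s -> z, t -> d / _ Z: no change
3. f -> v, k -> g, t -> d / V _ V: no change
surface: vilfuiskun


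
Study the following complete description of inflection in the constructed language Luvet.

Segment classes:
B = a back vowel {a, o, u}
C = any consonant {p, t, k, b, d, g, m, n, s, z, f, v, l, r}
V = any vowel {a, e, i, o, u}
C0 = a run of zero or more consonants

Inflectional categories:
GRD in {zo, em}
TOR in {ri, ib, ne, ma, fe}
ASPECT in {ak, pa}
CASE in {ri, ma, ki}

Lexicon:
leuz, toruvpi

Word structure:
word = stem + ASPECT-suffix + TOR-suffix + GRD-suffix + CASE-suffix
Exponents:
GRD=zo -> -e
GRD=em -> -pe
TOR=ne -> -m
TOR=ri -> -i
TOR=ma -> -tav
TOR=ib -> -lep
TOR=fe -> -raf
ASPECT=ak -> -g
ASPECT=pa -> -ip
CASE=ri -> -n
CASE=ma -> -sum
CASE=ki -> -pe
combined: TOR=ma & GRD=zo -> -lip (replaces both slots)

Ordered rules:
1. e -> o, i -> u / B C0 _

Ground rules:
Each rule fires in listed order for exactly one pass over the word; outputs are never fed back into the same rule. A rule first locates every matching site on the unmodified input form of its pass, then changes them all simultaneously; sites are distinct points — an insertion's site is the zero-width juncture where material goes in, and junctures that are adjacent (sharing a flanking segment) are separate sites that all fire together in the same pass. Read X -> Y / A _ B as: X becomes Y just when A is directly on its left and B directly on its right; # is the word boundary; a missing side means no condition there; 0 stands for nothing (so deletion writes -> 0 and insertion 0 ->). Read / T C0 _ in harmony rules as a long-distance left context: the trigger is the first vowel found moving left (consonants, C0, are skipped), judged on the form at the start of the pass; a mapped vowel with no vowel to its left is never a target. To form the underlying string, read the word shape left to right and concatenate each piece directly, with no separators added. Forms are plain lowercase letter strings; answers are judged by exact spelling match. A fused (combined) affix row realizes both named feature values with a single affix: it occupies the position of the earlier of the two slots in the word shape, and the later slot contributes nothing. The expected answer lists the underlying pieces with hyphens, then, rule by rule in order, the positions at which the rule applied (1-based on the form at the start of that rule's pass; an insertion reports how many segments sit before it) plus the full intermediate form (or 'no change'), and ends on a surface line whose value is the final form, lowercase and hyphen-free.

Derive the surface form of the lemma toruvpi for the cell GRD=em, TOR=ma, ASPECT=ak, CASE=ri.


underlying: toruvpi-g-tav-pe-n
1. e -> o, i -> u / B C0 _: fires at position(s) 7, 13: toruvpugtavpon
surface: toruvpugtavpon


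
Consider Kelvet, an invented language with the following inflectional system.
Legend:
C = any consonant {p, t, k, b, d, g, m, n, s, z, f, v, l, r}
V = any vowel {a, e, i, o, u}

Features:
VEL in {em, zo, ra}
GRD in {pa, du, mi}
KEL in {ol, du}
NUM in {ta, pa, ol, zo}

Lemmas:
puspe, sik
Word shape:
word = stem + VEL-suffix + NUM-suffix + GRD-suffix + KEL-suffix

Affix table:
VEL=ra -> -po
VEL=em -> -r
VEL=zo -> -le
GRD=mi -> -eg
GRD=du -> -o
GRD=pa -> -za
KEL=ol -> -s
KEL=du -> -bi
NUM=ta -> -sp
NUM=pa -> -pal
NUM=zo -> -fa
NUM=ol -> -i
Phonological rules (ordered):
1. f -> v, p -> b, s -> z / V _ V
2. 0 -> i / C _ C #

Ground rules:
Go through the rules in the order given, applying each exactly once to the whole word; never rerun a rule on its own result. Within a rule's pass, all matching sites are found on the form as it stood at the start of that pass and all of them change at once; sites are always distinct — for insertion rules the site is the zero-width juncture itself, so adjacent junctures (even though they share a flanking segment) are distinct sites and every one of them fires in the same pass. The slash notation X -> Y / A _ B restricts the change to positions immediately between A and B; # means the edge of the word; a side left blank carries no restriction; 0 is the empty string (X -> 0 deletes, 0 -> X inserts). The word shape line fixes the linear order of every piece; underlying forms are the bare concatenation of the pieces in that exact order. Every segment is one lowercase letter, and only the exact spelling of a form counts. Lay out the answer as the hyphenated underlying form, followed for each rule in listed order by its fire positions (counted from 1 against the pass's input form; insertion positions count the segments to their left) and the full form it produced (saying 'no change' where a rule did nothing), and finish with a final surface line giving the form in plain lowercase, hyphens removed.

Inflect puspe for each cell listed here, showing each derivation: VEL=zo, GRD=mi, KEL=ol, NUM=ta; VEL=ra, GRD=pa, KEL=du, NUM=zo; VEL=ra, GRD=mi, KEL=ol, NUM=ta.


cell VEL=zo, GRD=mi, KEL=ol, NUM=ta:
underlying: puspe-le-sp-eg-s
1. f -> v, p -> b, s -> z / V _ V: no change
2. 0 -> i / C _ C #: inserts after position(s) 11: puspelespegis
surface: puspelespegis

cell VEL=ra, GRD=pa, KEL=du, NUM=zo:
underlying: puspe-po-fa-za-bi
1. f -> v, p -> b, s -> z / V _ V: fires at position(s) 6, 8: puspebovazabi
2. 0 -> i / C _ C #: no change
surface: puspebovazabi

cell VEL=ra, GRD=mi, KEL=ol, NUM=ta:
underlying: puspe-po-sp-eg-s
1. f -> v, p -> b, s -> z / V _ V: fires at position(s) 6: puspebospegs
2. 0 -> i / C _ C #: inserts after position(s) 11: puspebospegis
surface: puspebospegis


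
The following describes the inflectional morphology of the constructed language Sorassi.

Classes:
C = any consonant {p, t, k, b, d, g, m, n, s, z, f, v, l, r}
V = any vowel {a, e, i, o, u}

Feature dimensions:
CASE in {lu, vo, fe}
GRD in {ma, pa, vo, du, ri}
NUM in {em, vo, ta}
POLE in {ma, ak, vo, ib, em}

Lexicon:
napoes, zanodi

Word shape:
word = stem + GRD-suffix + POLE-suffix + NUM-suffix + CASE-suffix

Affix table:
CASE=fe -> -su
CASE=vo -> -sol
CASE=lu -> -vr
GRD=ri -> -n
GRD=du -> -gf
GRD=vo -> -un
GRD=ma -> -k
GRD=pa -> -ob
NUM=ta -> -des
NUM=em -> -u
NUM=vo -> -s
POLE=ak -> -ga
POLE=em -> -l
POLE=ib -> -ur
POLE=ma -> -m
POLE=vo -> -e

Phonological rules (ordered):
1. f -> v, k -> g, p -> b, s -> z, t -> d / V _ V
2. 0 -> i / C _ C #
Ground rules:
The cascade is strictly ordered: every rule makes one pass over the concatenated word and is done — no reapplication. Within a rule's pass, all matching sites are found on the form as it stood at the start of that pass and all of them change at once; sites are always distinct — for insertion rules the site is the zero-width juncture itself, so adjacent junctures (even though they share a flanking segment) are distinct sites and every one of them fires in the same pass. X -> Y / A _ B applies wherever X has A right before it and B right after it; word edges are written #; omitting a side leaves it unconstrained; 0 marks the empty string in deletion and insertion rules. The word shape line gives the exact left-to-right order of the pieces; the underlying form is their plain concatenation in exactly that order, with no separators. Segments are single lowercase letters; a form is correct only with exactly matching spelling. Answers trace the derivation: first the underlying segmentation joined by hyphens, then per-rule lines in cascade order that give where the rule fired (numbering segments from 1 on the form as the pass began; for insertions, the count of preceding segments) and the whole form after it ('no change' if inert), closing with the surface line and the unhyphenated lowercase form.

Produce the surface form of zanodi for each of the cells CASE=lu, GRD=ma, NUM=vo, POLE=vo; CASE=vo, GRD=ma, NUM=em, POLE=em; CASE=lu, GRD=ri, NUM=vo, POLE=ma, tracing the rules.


cell CASE=lu, GRD=ma, NUM=vo, POLE=vo:
underlying: zanodi-k-e-s-vr
1. f -> v, k -> g, p -> b, s -> z, t -> d / V _ V: fires at position(s) 7: zanodigesvr
2. 0 -> i / C _ C #: inserts after position(s) 10: zanodigesvir
surface: zanodigesvir

cell CASE=vo, GRD=ma, NUM=em, POLE=em:
underlying: zanodi-k-l-u-sol
1. f -> v, k -> g, p -> b, s -> z, t -> d / V _ V: fires at position(s) 10: zanodikluzol
2. 0 -> i / C _ C #: no change
surface: zanodikluzol

cell CASE=lu, GRD=ri, NUM=vo, POLE=ma:
underlying: zanodi-n-m-s-vr
1. f -> v, k -> g, p -> b, s -> z, t -> d / V _ V: no change
2. 0 -> i / C _ C #: inserts after position(s) 10: zanodinmsvir
surface: zanodinmsvir


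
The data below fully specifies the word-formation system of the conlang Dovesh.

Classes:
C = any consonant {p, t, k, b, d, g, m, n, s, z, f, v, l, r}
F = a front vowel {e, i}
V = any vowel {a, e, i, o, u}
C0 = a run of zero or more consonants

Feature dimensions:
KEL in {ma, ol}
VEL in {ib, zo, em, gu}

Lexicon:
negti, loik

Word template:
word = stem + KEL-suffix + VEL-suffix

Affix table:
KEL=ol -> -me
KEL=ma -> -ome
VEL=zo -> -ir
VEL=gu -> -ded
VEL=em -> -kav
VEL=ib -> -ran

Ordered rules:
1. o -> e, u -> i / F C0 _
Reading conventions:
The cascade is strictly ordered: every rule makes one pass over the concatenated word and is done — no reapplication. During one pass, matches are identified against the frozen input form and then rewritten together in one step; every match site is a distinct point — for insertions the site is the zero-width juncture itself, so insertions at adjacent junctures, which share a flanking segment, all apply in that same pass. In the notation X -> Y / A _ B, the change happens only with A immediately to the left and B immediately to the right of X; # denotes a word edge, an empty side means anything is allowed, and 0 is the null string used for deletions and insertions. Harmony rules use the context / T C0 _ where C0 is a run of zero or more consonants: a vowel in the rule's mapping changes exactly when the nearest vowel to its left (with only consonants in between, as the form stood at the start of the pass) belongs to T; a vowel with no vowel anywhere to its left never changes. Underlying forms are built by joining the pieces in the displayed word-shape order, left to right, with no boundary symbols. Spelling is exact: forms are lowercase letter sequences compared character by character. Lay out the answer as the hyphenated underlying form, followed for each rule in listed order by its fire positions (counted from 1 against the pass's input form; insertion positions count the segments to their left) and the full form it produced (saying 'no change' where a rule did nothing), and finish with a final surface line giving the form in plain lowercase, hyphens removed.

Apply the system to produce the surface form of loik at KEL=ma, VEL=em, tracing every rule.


underlying: loik-ome-kav
1. o -> e, u -> i / F C0 _: fires at position(s) 5: loikemekav
surface: loikemekav


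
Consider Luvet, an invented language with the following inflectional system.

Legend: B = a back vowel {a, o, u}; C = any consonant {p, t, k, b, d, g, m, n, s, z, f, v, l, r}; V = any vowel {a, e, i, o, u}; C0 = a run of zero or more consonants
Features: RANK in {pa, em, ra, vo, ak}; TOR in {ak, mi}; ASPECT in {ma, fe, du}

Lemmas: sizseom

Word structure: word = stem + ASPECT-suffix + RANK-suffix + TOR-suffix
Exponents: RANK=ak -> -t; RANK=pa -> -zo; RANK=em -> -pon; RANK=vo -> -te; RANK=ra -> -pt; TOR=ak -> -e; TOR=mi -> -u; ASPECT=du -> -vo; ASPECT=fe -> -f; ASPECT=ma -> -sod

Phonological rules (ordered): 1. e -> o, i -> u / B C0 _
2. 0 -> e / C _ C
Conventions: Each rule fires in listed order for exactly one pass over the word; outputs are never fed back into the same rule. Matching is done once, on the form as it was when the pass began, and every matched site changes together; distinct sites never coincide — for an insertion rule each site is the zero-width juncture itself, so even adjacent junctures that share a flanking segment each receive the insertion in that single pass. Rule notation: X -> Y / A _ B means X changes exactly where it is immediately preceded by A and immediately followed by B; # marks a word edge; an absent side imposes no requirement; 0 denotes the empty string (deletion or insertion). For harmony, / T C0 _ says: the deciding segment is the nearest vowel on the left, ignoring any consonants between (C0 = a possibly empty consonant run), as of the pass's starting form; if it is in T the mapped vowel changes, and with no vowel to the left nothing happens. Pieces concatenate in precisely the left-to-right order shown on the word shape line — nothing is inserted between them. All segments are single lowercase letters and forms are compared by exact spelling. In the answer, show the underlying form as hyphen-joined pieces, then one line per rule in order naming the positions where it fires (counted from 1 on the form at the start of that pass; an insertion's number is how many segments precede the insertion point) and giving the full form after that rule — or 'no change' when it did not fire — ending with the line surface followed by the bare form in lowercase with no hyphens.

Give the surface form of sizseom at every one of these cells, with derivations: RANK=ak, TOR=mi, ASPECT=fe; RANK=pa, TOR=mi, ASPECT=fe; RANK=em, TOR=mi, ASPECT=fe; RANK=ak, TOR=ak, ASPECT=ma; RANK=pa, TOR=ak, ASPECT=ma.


cell RANK=ak, TOR=mi, ASPECT=fe:
underlying: sizseom-f-t-u
1. e -> o, i -> u / B C0 _: no change
2. 0 -> e / C _ C: inserts after position(s) 3, 7, 8: sizeseomefetu
surface: sizeseomefetu

cell RANK=pa, TOR=mi, ASPECT=fe:
underlying: sizseom-f-zo-u
1. e -> o, i -> u / B C0 _: no change
2. 0 -> e / C _ C: inserts after position(s) 3, 7, 8: sizeseomefezou
surface: sizeseomefezou

cell RANK=em, TOR=mi, ASPECT=fe:
underlying: sizseom-f-pon-u
1. e -> o, i -> u / B C0 _: no change
2. 0 -> e / C _ C: inserts after position(s) 3, 7, 8: sizeseomefeponu
surface: sizeseomefeponu

cell RANK=ak, TOR=ak, ASPECT=ma:
underlying: sizseom-sod-t-e
1. e -> o, i -> u / B C0 _: fires at position(s) 12: sizseomsodto
2. 0 -> e / C _ C: inserts after position(s) 3, 7, 10: sizeseomesodeto
surface: sizeseomesodeto

cell RANK=pa, TOR=ak, ASPECT=ma:
underlying: sizseom-sod-zo-e
1. e -> o, i -> u / B C0 _: fires at position(s) 13: sizseomsodzoo
2. 0 -> e / C _ C: inserts after position(s) 3, 7, 10: sizeseomesodezoo
surface: sizeseomesodezoo


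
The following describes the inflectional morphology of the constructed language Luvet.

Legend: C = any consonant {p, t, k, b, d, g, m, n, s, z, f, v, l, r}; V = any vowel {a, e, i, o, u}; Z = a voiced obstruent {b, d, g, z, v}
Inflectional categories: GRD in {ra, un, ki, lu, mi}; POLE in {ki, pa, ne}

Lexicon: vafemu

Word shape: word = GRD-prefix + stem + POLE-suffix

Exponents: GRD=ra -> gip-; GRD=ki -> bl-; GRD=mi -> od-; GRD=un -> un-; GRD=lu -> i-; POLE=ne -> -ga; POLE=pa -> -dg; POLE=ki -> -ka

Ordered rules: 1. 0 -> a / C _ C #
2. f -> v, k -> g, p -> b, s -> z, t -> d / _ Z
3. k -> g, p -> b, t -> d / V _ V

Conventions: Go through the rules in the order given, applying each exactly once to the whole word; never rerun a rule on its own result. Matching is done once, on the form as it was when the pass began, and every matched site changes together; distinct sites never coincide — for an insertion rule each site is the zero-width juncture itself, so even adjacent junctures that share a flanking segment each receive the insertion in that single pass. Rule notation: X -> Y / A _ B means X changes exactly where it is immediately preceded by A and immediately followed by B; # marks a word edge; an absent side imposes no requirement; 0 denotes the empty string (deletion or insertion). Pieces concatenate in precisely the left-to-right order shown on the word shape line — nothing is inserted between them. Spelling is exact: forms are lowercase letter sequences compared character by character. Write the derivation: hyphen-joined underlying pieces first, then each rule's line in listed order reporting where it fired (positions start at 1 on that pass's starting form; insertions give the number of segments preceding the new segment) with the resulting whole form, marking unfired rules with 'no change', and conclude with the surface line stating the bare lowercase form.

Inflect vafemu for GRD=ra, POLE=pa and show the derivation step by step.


underlying: gip-vafemu-dg
1. 0 -> a / C _ C #: inserts after position(s) 10: gipvafemudag
2. f -> v, k -> g, p -> b, s -> z, t -> d / _ Z: fires at position(s) 3: gibvafemudag
3. k -> g, p -> b, t -> d / V _ V: no change
surface: gibvafemudag


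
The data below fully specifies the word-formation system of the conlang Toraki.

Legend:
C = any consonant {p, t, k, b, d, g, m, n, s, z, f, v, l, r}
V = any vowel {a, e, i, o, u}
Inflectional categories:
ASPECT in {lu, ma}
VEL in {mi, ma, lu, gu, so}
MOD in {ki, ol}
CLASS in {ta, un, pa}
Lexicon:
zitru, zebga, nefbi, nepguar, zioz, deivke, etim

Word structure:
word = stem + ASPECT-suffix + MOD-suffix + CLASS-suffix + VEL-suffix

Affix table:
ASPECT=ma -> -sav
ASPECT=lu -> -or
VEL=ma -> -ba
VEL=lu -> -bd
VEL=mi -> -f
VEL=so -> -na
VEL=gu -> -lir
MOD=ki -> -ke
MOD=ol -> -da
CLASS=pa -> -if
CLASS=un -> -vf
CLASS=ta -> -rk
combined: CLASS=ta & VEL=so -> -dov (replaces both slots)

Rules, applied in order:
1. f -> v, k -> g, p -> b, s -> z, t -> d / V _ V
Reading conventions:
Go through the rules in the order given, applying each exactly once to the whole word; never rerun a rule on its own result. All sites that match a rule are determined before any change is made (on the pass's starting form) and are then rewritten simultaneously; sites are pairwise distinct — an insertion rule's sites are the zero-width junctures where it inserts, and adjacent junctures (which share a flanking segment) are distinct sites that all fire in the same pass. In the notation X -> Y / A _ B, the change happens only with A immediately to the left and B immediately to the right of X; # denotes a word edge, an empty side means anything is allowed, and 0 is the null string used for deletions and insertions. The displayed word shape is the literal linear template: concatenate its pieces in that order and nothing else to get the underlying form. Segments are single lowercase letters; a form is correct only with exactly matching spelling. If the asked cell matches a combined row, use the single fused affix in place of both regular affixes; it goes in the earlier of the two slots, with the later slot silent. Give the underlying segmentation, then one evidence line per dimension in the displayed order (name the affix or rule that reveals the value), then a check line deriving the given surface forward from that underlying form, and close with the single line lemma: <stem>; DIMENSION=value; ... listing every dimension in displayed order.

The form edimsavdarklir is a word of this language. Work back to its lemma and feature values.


underlying: etim-sav-da-rk-lir
ASPECT=ma - signalled by the affix -sav
VEL=gu - signalled by the affix -lir
MOD=ol - signalled by the affix -da
CLASS=ta - signalled by the affix -rk
check: etimsavdarklir -> edimsavdarklir
lemma: etim; ASPECT=ma; VEL=gu; MOD=ol; CLASS=ta


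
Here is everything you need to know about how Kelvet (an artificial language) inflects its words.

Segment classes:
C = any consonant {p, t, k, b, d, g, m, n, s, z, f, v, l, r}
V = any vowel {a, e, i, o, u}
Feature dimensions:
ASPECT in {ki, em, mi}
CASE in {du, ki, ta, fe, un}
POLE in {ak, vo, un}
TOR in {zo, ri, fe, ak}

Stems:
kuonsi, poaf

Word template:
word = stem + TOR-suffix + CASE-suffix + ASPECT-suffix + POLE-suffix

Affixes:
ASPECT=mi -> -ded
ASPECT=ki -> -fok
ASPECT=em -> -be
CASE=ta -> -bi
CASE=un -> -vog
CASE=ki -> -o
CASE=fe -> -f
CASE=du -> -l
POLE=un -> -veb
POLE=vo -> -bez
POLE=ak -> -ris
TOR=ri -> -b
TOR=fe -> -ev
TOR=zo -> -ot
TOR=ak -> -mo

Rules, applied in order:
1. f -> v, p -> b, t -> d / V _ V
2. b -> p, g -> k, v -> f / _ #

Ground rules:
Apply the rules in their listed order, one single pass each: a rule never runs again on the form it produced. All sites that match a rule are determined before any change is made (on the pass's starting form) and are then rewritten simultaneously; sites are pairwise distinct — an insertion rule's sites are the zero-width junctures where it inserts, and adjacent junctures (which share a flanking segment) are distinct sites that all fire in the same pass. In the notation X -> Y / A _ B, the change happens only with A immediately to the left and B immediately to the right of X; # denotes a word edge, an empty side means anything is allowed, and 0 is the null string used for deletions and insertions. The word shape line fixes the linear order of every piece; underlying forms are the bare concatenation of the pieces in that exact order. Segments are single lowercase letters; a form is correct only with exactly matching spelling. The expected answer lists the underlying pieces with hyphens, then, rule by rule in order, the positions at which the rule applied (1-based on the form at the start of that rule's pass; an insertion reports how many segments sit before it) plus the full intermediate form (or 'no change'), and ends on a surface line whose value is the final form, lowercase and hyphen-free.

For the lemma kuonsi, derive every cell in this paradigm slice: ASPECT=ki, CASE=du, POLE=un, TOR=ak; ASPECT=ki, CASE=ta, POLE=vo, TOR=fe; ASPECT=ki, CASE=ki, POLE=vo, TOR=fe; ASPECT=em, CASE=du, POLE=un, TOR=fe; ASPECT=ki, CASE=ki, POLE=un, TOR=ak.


cell ASPECT=ki, CASE=du, POLE=un, TOR=ak:
underlying: kuonsi-mo-l-fok-veb
1. f -> v, p -> b, t -> d / V _ V: no change
2. b -> p, g -> k, v -> f / _ #: fires at position(s) 15: kuonsimolfokvep
surface: kuonsimolfokvep

cell ASPECT=ki, CASE=ta, POLE=vo, TOR=fe:
underlying: kuonsi-ev-bi-fok-bez
1. f -> v, p -> b, t -> d / V _ V: fires at position(s) 11: kuonsievbivokbez
2. b -> p, g -> k, v -> f / _ #: no change
surface: kuonsievbivokbez

cell ASPECT=ki, CASE=ki, POLE=vo, TOR=fe:
underlying: kuonsi-ev-o-fok-bez
1. f -> v, p -> b, t -> d / V _ V: fires at position(s) 10: kuonsievovokbez
2. b -> p, g -> k, v -> f / _ #: no change
surface: kuonsievovokbez

cell ASPECT=em, CASE=du, POLE=un, TOR=fe:
underlying: kuonsi-ev-l-be-veb
1. f -> v, p -> b, t -> d / V _ V: no change
2. b -> p, g -> k, v -> f / _ #: fires at position(s) 14: kuonsievlbevep
surface: kuonsievlbevep

cell ASPECT=ki, CASE=ki, POLE=un, TOR=ak:
underlying: kuonsi-mo-o-fok-veb
1. f -> v, p -> b, t -> d / V _ V: fires at position(s) 10: kuonsimoovokveb
2. b -> p, g -> k, v -> f / _ #: fires at position(s) 15: kuonsimoovokvep
surface: kuonsimoovokvep


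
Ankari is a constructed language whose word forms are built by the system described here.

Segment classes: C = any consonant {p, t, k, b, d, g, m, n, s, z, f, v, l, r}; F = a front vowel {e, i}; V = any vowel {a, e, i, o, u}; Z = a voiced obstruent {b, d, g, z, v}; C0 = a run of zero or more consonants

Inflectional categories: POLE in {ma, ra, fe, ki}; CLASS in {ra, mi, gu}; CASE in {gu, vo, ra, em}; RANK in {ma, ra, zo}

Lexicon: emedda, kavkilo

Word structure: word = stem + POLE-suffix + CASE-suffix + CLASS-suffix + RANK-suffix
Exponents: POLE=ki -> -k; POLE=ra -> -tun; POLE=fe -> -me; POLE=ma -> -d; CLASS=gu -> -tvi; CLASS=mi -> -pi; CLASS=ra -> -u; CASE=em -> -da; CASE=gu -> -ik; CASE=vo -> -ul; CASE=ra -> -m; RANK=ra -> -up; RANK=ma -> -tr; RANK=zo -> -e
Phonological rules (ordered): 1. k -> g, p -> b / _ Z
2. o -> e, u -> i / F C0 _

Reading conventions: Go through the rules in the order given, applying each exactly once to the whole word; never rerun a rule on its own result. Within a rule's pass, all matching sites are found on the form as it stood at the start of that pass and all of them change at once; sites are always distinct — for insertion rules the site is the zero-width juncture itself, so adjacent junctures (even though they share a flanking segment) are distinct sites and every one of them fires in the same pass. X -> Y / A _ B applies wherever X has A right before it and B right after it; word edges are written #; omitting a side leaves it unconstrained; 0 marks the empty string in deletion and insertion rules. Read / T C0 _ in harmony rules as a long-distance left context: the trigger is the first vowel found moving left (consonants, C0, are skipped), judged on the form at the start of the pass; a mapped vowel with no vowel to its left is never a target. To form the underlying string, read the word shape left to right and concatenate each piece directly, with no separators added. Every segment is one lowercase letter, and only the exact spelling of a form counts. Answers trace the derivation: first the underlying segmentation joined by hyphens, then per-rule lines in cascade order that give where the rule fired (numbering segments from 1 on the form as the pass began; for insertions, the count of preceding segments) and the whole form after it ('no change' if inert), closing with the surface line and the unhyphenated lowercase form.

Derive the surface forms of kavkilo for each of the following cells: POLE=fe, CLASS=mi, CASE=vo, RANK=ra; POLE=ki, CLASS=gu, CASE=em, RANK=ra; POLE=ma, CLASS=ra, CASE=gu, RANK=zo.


cell POLE=fe, CLASS=mi, CASE=vo, RANK=ra:
underlying: kavkilo-me-ul-pi-up
1. k -> g, p -> b / _ Z: no change
2. o -> e, u -> i / F C0 _: fires at position(s) 7, 10, 14: kavkilemeilpiip
surface: kavkilemeilpiip

cell POLE=ki, CLASS=gu, CASE=em, RANK=ra:
underlying: kavkilo-k-da-tvi-up
1. k -> g, p -> b / _ Z: fires at position(s) 8: kavkilogdatviup
2. o -> e, u -> i / F C0 _: fires at position(s) 7, 14: kavkilegdatviip
surface: kavkilegdatviip

cell POLE=ma, CLASS=ra, CASE=gu, RANK=zo:
underlying: kavkilo-d-ik-u-e
1. k -> g, p -> b / _ Z: no change
2. o -> e, u -> i / F C0 _: fires at position(s) 7, 11: kavkiledikie
surface: kavkiledikie


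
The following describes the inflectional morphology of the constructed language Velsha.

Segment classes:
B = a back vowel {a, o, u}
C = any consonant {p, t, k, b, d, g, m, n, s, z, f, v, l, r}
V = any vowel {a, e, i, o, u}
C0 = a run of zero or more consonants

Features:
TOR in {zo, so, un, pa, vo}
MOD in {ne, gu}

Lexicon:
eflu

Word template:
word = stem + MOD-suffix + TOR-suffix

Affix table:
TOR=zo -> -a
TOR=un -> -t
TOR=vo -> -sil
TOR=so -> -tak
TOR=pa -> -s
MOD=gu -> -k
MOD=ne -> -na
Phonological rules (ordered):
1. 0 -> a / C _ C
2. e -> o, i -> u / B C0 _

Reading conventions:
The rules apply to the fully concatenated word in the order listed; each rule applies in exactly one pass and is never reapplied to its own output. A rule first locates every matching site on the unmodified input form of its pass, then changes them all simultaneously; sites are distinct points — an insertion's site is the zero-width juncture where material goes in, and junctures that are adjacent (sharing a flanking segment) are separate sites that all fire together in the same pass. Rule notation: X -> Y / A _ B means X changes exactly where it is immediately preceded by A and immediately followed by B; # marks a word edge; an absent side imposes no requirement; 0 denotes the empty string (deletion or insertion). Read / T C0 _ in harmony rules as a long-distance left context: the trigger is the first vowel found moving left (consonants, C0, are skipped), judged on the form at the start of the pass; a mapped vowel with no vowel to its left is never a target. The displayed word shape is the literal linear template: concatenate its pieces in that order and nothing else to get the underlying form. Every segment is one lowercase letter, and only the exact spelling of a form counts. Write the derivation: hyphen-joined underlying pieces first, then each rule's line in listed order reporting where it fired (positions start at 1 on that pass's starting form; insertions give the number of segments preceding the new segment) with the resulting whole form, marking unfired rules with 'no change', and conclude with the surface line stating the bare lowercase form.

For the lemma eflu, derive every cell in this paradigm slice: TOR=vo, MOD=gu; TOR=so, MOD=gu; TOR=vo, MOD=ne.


cell TOR=vo, MOD=gu:
underlying: eflu-k-sil
1. 0 -> a / C _ C: inserts after position(s) 2, 5: efalukasil
2. e -> o, i -> u / B C0 _: fires at position(s) 9: efalukasul
surface: efalukasul

cell TOR=so, MOD=gu:
underlying: eflu-k-tak
1. 0 -> a / C _ C: inserts after position(s) 2, 5: efalukatak
2. e -> o, i -> u / B C0 _: no change
surface: efalukatak

cell TOR=vo, MOD=ne:
underlying: eflu-na-sil
1. 0 -> a / C _ C: inserts after position(s) 2: efalunasil
2. e -> o, i -> u / B C0 _: fires at position(s) 9: efalunasul
surface: efalunasul


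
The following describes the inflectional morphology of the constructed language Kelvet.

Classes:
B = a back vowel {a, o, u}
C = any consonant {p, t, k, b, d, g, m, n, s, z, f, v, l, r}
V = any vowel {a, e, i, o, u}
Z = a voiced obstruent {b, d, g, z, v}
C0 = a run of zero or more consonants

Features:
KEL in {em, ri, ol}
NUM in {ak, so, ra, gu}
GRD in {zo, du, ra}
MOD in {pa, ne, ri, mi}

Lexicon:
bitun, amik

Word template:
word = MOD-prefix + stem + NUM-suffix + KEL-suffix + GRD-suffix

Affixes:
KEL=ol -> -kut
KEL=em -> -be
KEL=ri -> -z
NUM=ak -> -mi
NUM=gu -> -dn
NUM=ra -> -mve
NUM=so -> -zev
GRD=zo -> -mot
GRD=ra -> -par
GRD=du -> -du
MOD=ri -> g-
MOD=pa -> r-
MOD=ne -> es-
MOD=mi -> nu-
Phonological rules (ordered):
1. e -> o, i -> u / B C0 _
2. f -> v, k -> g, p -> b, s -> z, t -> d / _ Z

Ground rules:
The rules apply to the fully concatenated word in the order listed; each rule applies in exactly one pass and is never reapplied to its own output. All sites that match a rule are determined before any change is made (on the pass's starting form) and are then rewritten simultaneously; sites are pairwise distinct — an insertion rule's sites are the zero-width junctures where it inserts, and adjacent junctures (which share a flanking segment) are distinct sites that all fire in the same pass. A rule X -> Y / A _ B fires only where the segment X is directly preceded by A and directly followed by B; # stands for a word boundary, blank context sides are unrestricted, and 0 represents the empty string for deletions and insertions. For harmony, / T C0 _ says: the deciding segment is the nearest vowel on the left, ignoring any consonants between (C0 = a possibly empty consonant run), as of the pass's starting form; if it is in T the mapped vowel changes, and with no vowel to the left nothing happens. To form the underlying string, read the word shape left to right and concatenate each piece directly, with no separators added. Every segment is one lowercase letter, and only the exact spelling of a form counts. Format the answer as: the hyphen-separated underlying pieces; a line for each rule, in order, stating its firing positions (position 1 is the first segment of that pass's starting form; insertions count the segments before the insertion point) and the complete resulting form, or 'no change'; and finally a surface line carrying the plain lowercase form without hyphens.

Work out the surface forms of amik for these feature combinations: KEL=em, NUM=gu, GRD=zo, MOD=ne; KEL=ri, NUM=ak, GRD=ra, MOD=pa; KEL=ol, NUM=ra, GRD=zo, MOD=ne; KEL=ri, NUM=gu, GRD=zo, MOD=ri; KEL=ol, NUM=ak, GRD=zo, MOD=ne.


cell KEL=em, NUM=gu, GRD=zo, MOD=ne:
underlying: es-amik-dn-be-mot
1. e -> o, i -> u / B C0 _: fires at position(s) 5: esamukdnbemot
2. f -> v, k -> g, p -> b, s -> z, t -> d / _ Z: fires at position(s) 6: esamugdnbemot
surface: esamugdnbemot

cell KEL=ri, NUM=ak, GRD=ra, MOD=pa:
underlying: r-amik-mi-z-par
1. e -> o, i -> u / B C0 _: fires at position(s) 4: ramukmizpar
2. f -> v, k -> g, p -> b, s -> z, t -> d / _ Z: no change
surface: ramukmizpar

cell KEL=ol, NUM=ra, GRD=zo, MOD=ne:
underlying: es-amik-mve-kut-mot
1. e -> o, i -> u / B C0 _: fires at position(s) 5: esamukmvekutmot
2. f -> v, k -> g, p -> b, s -> z, t -> d / _ Z: no change
surface: esamukmvekutmot

cell KEL=ri, NUM=gu, GRD=zo, MOD=ri:
underlying: g-amik-dn-z-mot
1. e -> o, i -> u / B C0 _: fires at position(s) 4: gamukdnzmot
2. f -> v, k -> g, p -> b, s -> z, t -> d / _ Z: fires at position(s) 5: gamugdnzmot
surface: gamugdnzmot

cell KEL=ol, NUM=ak, GRD=zo, MOD=ne:
underlying: es-amik-mi-kut-mot
1. e -> o, i -> u / B C0 _: fires at position(s) 5: esamukmikutmot
2. f -> v, k -> g, p -> b, s -> z, t -> d / _ Z: no change
surface: esamukmikutmot
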